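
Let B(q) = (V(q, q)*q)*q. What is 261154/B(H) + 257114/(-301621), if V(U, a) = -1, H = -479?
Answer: -137762023908/69204223861 ≈ -1.9907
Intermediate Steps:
B(q) = -q² (B(q) = (-q)*q = -q²)
261154/B(H) + 257114/(-301621) = 261154/((-1*(-479)²)) + 257114/(-301621) = 261154/((-1*229441)) + 257114*(-1/301621) = 261154/(-229441) - 257114/301621 = 261154*(-1/229441) - 257114/301621 = -261154/229441 - 257114/301621 = -137762023908/69204223861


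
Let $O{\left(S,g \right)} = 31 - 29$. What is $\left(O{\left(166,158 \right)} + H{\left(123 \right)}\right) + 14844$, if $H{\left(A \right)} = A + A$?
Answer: $15092$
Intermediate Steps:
$O{\left(S,g \right)} = 2$ ($O{\left(S,g \right)} = 31 - 29 = 2$)
$H{\left(A \right)} = 2 A$
$\left(O{\left(166,158 \right)} + H{\left(123 \right)}\right) + 14844 = \left(2 + 2 \cdot 123\right) + 14844 = \left(2 + 246\right) + 14844 = 248 + 14844 = 15092$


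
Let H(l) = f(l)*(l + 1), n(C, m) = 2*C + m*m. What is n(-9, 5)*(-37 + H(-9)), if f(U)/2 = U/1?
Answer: 749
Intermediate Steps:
f(U) = 2*U (f(U) = 2*(U/1) = 2*(U*1) = 2*U)
n(C, m) = m² + 2*C (n(C, m) = 2*C + m² = m² + 2*C)
H(l) = 2*l*(1 + l) (H(l) = (2*l)*(l + 1) = (2*l)*(1 + l) = 2*l*(1 + l))
n(-9, 5)*(-37 + H(-9)) = (5² + 2*(-9))*(-37 + 2*(-9)*(1 - 9)) = (25 - 18)*(-37 + 2*(-9)*(-8)) = 7*(-37 + 144) = 7*107 = 749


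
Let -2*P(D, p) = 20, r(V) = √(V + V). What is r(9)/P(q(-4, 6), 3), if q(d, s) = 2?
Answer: -3*√2/10 ≈ -0.42426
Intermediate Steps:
r(V) = √2*√V (r(V) = √(2*V) = √2*√V)
P(D, p) = -10 (P(D, p) = -½*20 = -10)
r(9)/P(q(-4, 6), 3) = (√2*√9)/(-10) = (√2*3)*(-⅒) = (3*√2)*(-⅒) = -3*√2/10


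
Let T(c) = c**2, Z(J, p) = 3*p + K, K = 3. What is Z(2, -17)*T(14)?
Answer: -9408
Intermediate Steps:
Z(J, p) = 3 + 3*p (Z(J, p) = 3*p + 3 = 3 + 3*p)
Z(2, -17)*T(14) = (3 + 3*(-17))*14**2 = (3 - 51)*196 = -48*196 = -9408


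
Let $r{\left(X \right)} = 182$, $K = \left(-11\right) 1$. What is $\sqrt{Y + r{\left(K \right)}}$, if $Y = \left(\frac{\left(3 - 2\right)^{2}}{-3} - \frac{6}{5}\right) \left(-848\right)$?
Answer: $\frac{\sqrt{333510}}{15} \approx 38.5$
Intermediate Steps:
$K = -11$
$Y = \frac{19504}{15}$ ($Y = \left(1^{2} \left(- \frac{1}{3}\right) - \frac{6}{5}\right) \left(-848\right) = \left(1 \left(- \frac{1}{3}\right) - \frac{6}{5}\right) \left(-848\right) = \left(- \frac{1}{3} - \frac{6}{5}\right) \left(-848\right) = \left(- \frac{23}{15}\right) \left(-848\right) = \frac{19504}{15} \approx 1300.3$)
$\sqrt{Y + r{\left(K \right)}} = \sqrt{\frac{19504}{15} + 182} = \sqrt{\frac{22234}{15}} = \frac{\sqrt{333510}}{15}$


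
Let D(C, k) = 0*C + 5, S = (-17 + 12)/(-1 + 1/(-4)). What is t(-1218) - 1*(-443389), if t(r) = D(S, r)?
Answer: 443394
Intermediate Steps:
S = 4 (S = -5/(-1 - 1/4) = -5/(-5/4) = -5*(-4/5) = 4)
D(C, k) = 5 (D(C, k) = 0 + 5 = 5)
t(r) = 5
t(-1218) - 1*(-443389) = 5 - 1*(-443389) = 5 + 443389 = 443394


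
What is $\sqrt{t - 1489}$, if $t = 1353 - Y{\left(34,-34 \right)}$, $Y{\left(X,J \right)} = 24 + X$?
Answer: $i \sqrt{194} \approx 13.928 i$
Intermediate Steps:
$t = 1295$ ($t = 1353 - \left(24 + 34\right) = 1353 - 58 = 1295$)
$\sqrt{t - 1489} = \sqrt{1295 - 1489} = \sqrt{-194} = i \sqrt{194}$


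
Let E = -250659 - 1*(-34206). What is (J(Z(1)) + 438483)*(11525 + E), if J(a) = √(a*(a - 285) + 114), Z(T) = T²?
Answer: -89857444224 - 204928*I*√170 ≈ -8.9857e+10 - 2.6719e+6*I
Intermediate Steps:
E = -216453 (E = -250659 + 34206 = -216453)
J(a) = √(114 + a*(-285 + a)) (J(a) = √(a*(-285 + a) + 114) = √(114 + a*(-285 + a)))
(J(Z(1)) + 438483)*(11525 + E) = (√(114 + (1²)² - 285*1²) + 438483)*(11525 - 216453) = (√(114 + 1² - 285*1) + 438483)*(-204928) = (√(114 + 1 - 285) + 438483)*(-204928) = (√(-170) + 438483)*(-204928) = (I*√170 + 438483)*(-204928) = (438483 + I*√170)*(-204928) = -89857444224 - 204928*I*√170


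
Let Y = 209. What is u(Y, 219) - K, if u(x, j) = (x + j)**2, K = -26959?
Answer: 210143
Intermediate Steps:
u(x, j) = (j + x)**2
u(Y, 219) - K = (219 + 209)**2 - 1*(-26959) = 428**2 + 26959 = 183184 + 26959 = 210143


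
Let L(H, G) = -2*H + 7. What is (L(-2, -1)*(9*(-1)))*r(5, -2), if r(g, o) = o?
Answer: 198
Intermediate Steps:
L(H, G) = 7 - 2*H
(L(-2, -1)*(9*(-1)))*r(5, -2) = ((7 - 2*(-2))*(9*(-1)))*(-2) = ((7 + 4)*(-9))*(-2) = (11*(-9))*(-2) = -99*(-2) = 198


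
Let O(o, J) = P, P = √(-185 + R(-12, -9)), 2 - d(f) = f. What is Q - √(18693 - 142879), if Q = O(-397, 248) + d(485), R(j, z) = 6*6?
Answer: -483 + I*√149 - I*√124186 ≈ -483.0 - 340.19*I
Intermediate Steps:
R(j, z) = 36
d(f) = 2 - f
P = I*√149 (P = √(-185 + 36) = √(-149) = I*√149 ≈ 12.207*I)
O(o, J) = I*√149
Q = -483 + I*√149 (Q = I*√149 + (2 - 1*485) = I*√149 + (2 - 485) = I*√149 - 483 = -483 + I*√149 ≈ -483.0 + 12.207*I)
Q - √(18693 - 142879) = (-483 + I*√149) - √(18693 - 142879) = (-483 + I*√149) - √(-124186) = (-483 + I*√149) - I*√124186 = -483 + I*√149 - I*√124186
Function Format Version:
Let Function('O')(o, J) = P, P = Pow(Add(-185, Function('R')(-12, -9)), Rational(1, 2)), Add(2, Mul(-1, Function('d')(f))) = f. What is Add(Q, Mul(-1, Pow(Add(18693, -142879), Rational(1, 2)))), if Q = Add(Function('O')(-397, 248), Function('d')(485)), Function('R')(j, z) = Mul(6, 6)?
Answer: Add(-483, Mul(I, Pow(149, Rational(1, 2))), Mul(-1, I, Pow(124186, Rational(1, 2)))) ≈ Add(-483.00, Mul(-340.19, I))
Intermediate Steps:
Function('R')(j, z) = 36
Function('d')(f) = Add(2, Mul(-1, f))
P = Mul(I, Pow(149, Rational(1, 2))) (P = Pow(Add(-185, 36), Rational(1, 2)) = Pow(-149, Rational(1, 2)) = Mul(I, Pow(149, Rational(1, 2))) ≈ Mul(12.207, I))
Function('O')(o, J) = Mul(I, Pow(149, Rational(1, 2)))
Q = Add(-483, Mul(I, Pow(149, Rational(1, 2)))) (Q = Add(Mul(I, Pow(149, Rational(1, 2))), Add(2, Mul(-1, 485))) = Add(Mul(I, Pow(149, Rational(1, 2))), Add(2, -485)) = Add(Mul(I, Pow(149, Rational(1, 2))), -483) = Add(-483, Mul(I, Pow(149, Rational(1, 2)))) ≈ Add(-483.00, Mul(12.207, I)))
Add(Q, Mul(-1, Pow(Add(18693, -142879), Rational(1, 2)))) = Add(Add(-483, Mul(I, Pow(149, Rational(1, 2)))), Mul(-1, Pow(Add(18693, -142879), Rational(1, 2)))) = Add(Add(-483, Mul(I, Pow(149, Rational(1, 2)))), Mul(-1, Pow(-124186, Rational(1, 2)))) = Add(Add(-483, Mul(I, Pow(149, Rational(1, 2)))), Mul(-1, Mul(I, Pow(124186, Rational(1, 2))))) = Add(Add(-483, Mul(I, Pow(149, Rational(1, 2)))), Mul(-1, I, Pow(124186, Rational(1, 2)))) = Add(-483, Mul(I, Pow(149, Rational(1, 2))), Mul(-1, I, Pow(124186, Rational(1, 2))))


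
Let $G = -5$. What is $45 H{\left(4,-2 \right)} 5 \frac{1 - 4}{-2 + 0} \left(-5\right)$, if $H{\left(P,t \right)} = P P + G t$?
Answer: $-43875$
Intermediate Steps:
$H{\left(P,t \right)} = P^{2} - 5 t$ ($H{\left(P,t \right)} = P P - 5 t = P^{2} - 5 t$)
$45 H{\left(4,-2 \right)} 5 \frac{1 - 4}{-2 + 0} \left(-5\right) = 45 \left(4^{2} - -10\right) 5 \frac{1 - 4}{-2 + 0} \left(-5\right) = 45 \left(16 + 10\right) 5 \left(- \frac{3}{-2}\right) \left(-5\right) = 45 \cdot 26 \cdot 5 \left(\left(-3\right) \left(- \frac{1}{2}\right)\right) \left(-5\right) = 1170 \cdot 5 \cdot \frac{3}{2} \left(-5\right) = 1170 \cdot \frac{15}{2} \left(-5\right) = 1170 \left(- \frac{75}{2}\right) = -43875$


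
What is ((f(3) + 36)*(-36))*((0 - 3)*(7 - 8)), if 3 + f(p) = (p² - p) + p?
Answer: -4536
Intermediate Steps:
f(p) = -3 + p² (f(p) = -3 + ((p² - p) + p) = -3 + p²)
((f(3) + 36)*(-36))*((0 - 3)*(7 - 8)) = (((-3 + 3²) + 36)*(-36))*((0 - 3)*(7 - 8)) = (((-3 + 9) + 36)*(-36))*(-3*(-1)) = ((6 + 36)*(-36))*3 = (42*(-36))*3 = -1512*3 = -4536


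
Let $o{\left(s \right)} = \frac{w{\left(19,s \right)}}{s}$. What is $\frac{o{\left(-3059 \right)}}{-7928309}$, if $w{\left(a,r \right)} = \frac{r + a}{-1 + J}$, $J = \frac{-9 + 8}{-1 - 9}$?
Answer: $\frac{1600}{11488119741} \approx 1.3927 \cdot 10^{-7}$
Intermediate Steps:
$J = \frac{1}{10}$ ($J = - \frac{1}{-10} = \left(-1\right) \left(- \frac{1}{10}\right) = \frac{1}{10} \approx 0.1$)
$w{\left(a,r \right)} = - \frac{10 a}{9} - \frac{10 r}{9}$ ($w{\left(a,r \right)} = \frac{r + a}{-1 + \frac{1}{10}} = \frac{a + r}{- \frac{9}{10}} = \left(a + r\right) \left(- \frac{10}{9}\right) = - \frac{10 a}{9} - \frac{10 r}{9}$)
$o{\left(s \right)} = \frac{- \frac{190}{9} - \frac{10 s}{9}}{s}$ ($o{\left(s \right)} = \frac{\left(- \frac{10}{9}\right) 19 - \frac{10 s}{9}}{s} = \frac{- \frac{190}{9} - \frac{10 s}{9}}{s}$)
$\frac{o{\left(-3059 \right)}}{-7928309} = \frac{\frac{10}{9} \frac{1}{-3059} \left(-19 - -3059\right)}{-7928309} = \frac{10}{9} \left(- \frac{1}{3059}\right) \left(-19 + 3059\right) \left(- \frac{1}{7928309}\right) = \frac{10}{9} \left(- \frac{1}{3059}\right) 3040 \left(- \frac{1}{7928309}\right) = \left(- \frac{1600}{1449}\right) \left(- \frac{1}{7928309}\right) = \frac{1600}{11488119741}$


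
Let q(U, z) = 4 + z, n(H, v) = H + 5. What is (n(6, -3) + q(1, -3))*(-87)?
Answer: -1044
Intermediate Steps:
n(H, v) = 5 + H
(n(6, -3) + q(1, -3))*(-87) = ((5 + 6) + (4 - 3))*(-87) = (11 + 1)*(-87) = 12*(-87) = -1044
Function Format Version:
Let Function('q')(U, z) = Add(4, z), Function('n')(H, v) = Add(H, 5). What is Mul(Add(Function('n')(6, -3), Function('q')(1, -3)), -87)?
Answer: -1044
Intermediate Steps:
Function('n')(H, v) = Add(5, H)
Mul(Add(Function('n')(6, -3), Function('q')(1, -3)), -87) = Mul(Add(Add(5, 6), Add(4, -3)), -87) = Mul(Add(11, 1), -87) = Mul(12, -87) = -1044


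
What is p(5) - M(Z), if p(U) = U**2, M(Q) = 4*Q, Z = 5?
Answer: 5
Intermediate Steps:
p(5) - M(Z) = 5**2 - 4*5 = 25 - 1*20 = 25 - 20 = 5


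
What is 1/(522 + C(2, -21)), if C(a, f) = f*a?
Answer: 1/480 ≈ 0.0020833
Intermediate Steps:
C(a, f) = a*f
1/(522 + C(2, -21)) = 1/(522 + 2*(-21)) = 1/(522 - 42) = 1/480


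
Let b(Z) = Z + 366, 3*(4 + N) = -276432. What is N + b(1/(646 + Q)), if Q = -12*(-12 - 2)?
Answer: -74710547/814 ≈ -91782.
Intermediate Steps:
N = -92148 (N = -4 + (⅓)*(-276432) = -4 - 92144 = -92148)
Q = 168 (Q = -12*(-14) = 168)
b(Z) = 366 + Z
N + b(1/(646 + Q)) = -92148 + (366 + 1/(646 + 168)) = -92148 + (366 + 1/814) = -92148 + 297925/814 = -74710547/814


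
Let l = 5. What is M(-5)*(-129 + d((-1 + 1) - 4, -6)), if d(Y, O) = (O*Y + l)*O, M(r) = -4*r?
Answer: -6060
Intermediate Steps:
d(Y, O) = O*(5 + O*Y) (d(Y, O) = (O*Y + 5)*O = (5 + O*Y)*O = O*(5 + O*Y))
M(-5)*(-129 + d((-1 + 1) - 4, -6)) = (-4*(-5))*(-129 - 6*(5 - 6*((-1 + 1) - 4))) = 20*(-129 - 6*(5 - 6*(0 - 4))) = 20*(-129 - 6*(5 - 6*(-4))) = 20*(-129 - 6*(5 + 24)) = 20*(-129 - 6*29) = 20*(-129 - 174) = 20*(-303) = -6060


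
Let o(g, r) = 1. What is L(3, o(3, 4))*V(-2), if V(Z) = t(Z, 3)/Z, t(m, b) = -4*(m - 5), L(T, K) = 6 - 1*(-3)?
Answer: -126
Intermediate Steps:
L(T, K) = 9 (L(T, K) = 6 + 3 = 9)
t(m, b) = 20 - 4*m (t(m, b) = -4*(-5 + m) = 20 - 4*m)
V(Z) = (20 - 4*Z)/Z
L(3, o(3, 4))*V(-2) = 9*(-4 + 20/(-2)) = 9*(-4 + 20*(-½)) = 9*(-4 - 10) = 9*(-14) = -126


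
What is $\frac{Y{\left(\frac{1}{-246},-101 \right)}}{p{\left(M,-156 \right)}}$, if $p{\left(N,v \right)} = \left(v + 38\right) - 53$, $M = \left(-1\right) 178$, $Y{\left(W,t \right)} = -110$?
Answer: $\frac{110}{171} \approx 0.64328$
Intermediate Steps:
$M = -178$
$p{\left(N,v \right)} = -15 + v$ ($p{\left(N,v \right)} = \left(38 + v\right) - 53 = -15 + v$)
$\frac{Y{\left(\frac{1}{-246},-101 \right)}}{p{\left(M,-156 \right)}} = - \frac{110}{-15 - 156} = - \frac{110}{-171} = \left(-110\right) \left(- \frac{1}{171}\right) = \frac{110}{171}$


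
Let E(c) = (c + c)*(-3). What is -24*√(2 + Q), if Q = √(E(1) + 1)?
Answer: -24*√(2 + I*√5) ≈ -37.947 - 16.971*I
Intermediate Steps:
E(c) = -6*c (E(c) = (2*c)*(-3) = -6*c)
Q = I*√5 (Q = √(-6*1 + 1) = √(-6 + 1) = √(-5) = I*√5 ≈ 2.2361*I)
-24*√(2 + Q) = -24*√(2 + I*√5)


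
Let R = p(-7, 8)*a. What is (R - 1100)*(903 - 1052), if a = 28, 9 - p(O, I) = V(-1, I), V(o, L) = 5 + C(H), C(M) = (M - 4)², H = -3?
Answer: 351640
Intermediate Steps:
C(M) = (-4 + M)²
V(o, L) = 54 (V(o, L) = 5 + (-4 - 3)² = 5 + (-7)² = 5 + 49 = 54)
p(O, I) = -45 (p(O, I) = 9 - 1*54 = 9 - 54 = -45)
R = -1260 (R = -45*28 = -1260)
(R - 1100)*(903 - 1052) = (-1260 - 1100)*(903 - 1052) = -2360*(-149) = 351640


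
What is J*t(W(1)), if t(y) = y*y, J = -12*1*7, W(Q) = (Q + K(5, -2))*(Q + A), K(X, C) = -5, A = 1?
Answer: -5376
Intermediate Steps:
W(Q) = (1 + Q)*(-5 + Q) (W(Q) = (Q - 5)*(Q + 1) = (-5 + Q)*(1 + Q) = (1 + Q)*(-5 + Q))
J = -84 (J = -12*7 = -84)
t(y) = y²
J*t(W(1)) = -84*(-5 + 1² - 4*1)² = -84*(-5 + 1 - 4)² = -84*(-8)² = -84*64 = -5376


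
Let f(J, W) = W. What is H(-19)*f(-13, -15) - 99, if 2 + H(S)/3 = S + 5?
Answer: 621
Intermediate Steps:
H(S) = 9 + 3*S (H(S) = -6 + 3*(S + 5) = -6 + 3*(5 + S) = -6 + (15 + 3*S) = 9 + 3*S)
H(-19)*f(-13, -15) - 99 = (9 + 3*(-19))*(-15) - 99 = (9 - 57)*(-15) - 99 = -48*(-15) - 99 = 720 - 99 = 621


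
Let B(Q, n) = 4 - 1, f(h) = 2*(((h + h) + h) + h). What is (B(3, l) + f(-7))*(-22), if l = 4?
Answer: 1166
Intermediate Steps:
f(h) = 8*h (f(h) = 2*((2*h + h) + h) = 2*(3*h + h) = 2*(4*h) = 8*h)
B(Q, n) = 3
(B(3, l) + f(-7))*(-22) = (3 + 8*(-7))*(-22) = (3 - 56)*(-22) = -53*(-22) = 1166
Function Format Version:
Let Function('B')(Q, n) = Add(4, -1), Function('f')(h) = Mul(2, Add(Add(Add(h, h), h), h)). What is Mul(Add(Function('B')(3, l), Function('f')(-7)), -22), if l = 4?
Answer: 1166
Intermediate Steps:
Function('f')(h) = Mul(8, h) (Function('f')(h) = Mul(2, Add(Add(Mul(2, h), h), h)) = Mul(2, Add(Mul(3, h), h)) = Mul(2, Mul(4, h)) = Mul(8, h))
Function('B')(Q, n) = 3
Mul(Add(Function('B')(3, l), Function('f')(-7)), -22) = Mul(Add(3, Mul(8, -7)), -22) = Mul(Add(3, -56), -22) = Mul(-53, -22) = 1166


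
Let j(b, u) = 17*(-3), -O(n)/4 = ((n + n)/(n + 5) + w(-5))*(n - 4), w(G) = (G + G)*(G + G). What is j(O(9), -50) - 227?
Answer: -278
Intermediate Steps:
w(G) = 4*G² (w(G) = (2*G)*(2*G) = 4*G²)
O(n) = -4*(-4 + n)*(100 + 2*n/(5 + n)) (O(n) = -4*((n + n)/(n + 5) + 4*(-5)²)*(n - 4) = -4*((2*n)/(5 + n) + 4*25)*(-4 + n) = -4*(2*n/(5 + n) + 100)*(-4 + n) = -4*(100 + 2*n/(5 + n))*(-4 + n) = -4*(-4 + n)*(100 + 2*n/(5 + n)))
j(b, u) = -51
j(O(9), -50) - 227 = -51 - 227 = -278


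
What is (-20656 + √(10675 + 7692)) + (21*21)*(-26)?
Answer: -32122 + √18367 ≈ -31986.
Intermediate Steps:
(-20656 + √(10675 + 7692)) + (21*21)*(-26) = (-20656 + √18367) + 441*(-26) = (-20656 + √18367) - 11466 = -32122 + √18367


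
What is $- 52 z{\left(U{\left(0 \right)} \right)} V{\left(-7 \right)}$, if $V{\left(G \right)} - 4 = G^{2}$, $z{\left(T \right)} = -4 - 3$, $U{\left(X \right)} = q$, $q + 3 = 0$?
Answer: $19292$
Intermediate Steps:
$q = -3$ ($q = -3 + 0 = -3$)
$U{\left(X \right)} = -3$
$z{\left(T \right)} = -7$
$V{\left(G \right)} = 4 + G^{2}$
$- 52 z{\left(U{\left(0 \right)} \right)} V{\left(-7 \right)} = \left(-52\right) \left(-7\right) \left(4 + \left(-7\right)^{2}\right) = 364 \left(4 + 49\right) = 364 \cdot 53 = 19292$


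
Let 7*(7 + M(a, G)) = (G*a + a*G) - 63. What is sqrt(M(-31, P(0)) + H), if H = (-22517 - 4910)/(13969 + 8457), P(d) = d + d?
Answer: I*sqrt(8661885518)/22426 ≈ 4.1501*I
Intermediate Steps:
P(d) = 2*d
M(a, G) = -16 + 2*G*a/7 (M(a, G) = -7 + ((G*a + a*G) - 63)/7 = -7 + ((G*a + G*a) - 63)/7 = -7 + (2*G*a - 63)/7 = -7 + (-63 + 2*G*a)/7 = -7 + (-9 + 2*G*a/7) = -16 + 2*G*a/7)
H = -27427/22426 ≈ -1.2230
sqrt(M(-31, P(0)) + H) = sqrt((-16 + (2/7)*(2*0)*(-31)) - 27427/22426) = sqrt((-16 + (2/7)*0*(-31)) - 27427/22426) = sqrt((-16 + 0) - 27427/22426) = sqrt(-16 - 27427/22426) = sqrt(-386243/22426) = I*sqrt(8661885518)/22426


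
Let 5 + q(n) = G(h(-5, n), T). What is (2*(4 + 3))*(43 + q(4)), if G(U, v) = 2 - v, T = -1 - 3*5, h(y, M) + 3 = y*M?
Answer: 784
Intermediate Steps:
h(y, M) = -3 + M*y (h(y, M) = -3 + y*M = -3 + M*y)
T = -16 (T = -1 - 15 = -16)
q(n) = 13 (q(n) = -5 + (2 - 1*(-16)) = -5 + (2 + 16) = -5 + 18 = 13)
(2*(4 + 3))*(43 + q(4)) = (2*(4 + 3))*(43 + 13) = (2*7)*56 = 14*56 = 784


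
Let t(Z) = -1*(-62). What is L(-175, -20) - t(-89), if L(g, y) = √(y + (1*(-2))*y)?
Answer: -62 + 2*√5 ≈ -57.528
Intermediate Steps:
t(Z) = 62
L(g, y) = √(-y) (L(g, y) = √(y - 2*y) = √(-y))
L(-175, -20) - t(-89) = √(-1*(-20)) - 1*62 = √20 - 62 = 2*√5 - 62 = -62 + 2*√5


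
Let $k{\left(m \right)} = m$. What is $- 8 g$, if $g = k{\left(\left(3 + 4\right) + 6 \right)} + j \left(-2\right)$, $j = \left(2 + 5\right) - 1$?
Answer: $-8$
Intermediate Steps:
$j = 6$ ($j = 7 - 1 = 6$)
$g = 1$ ($g = \left(\left(3 + 4\right) + 6\right) + 6 \left(-2\right) = \left(7 + 6\right) - 12 = 13 - 12 = 1$)
$- 8 g = \left(-8\right) 1 = -8$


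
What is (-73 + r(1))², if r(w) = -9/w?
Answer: 6724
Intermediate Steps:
(-73 + r(1))² = (-73 - 9/1)² = (-73 - 9*1)² = (-73 - 9)² = (-82)² = 6724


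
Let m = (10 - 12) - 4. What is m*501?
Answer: -3006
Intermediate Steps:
m = -6 (m = -2 - 4 = -6)
m*501 = -6*501 = -3006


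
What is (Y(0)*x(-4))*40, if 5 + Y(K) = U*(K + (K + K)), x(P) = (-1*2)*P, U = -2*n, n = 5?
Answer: -1600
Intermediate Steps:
U = -10 (U = -2*5 = -10)
x(P) = -2*P
Y(K) = -5 - 30*K (Y(K) = -5 - 10*(K + (K + K)) = -5 - 10*(K + 2*K) = -5 - 30*K)
(Y(0)*x(-4))*40 = ((-5 - 30*0)*(-2*(-4)))*40 = ((-5 + 0)*8)*40 = -5*8*40 = -40*40 = -1600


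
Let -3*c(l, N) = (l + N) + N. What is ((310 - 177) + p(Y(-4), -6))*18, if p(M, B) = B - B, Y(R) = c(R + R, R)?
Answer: 2394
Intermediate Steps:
c(l, N) = -2*N/3 - l/3 (c(l, N) = -((l + N) + N)/3 = -((N + l) + N)/3 = -(l + 2*N)/3 = -2*N/3 - l/3)
Y(R) = -4*R/3 (Y(R) = -2*R/3 - (R + R)/3 = -2*R/3 - 2*R/3 = -4*R/3)
p(M, B) = 0
((310 - 177) + p(Y(-4), -6))*18 = ((310 - 177) + 0)*18 = (133 + 0)*18 = 133*18 = 2394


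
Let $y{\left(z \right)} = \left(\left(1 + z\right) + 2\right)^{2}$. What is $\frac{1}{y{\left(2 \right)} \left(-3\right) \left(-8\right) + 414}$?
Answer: $\frac{1}{1014} \approx 0.00098619$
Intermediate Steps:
$y{\left(z \right)} = \left(3 + z\right)^{2}$
$\frac{1}{y{\left(2 \right)} \left(-3\right) \left(-8\right) + 414} = \frac{1}{\left(3 + 2\right)^{2} \left(-3\right) \left(-8\right) + 414} = \frac{1}{5^{2} \left(-3\right) \left(-8\right) + 414} = \frac{1}{25 \left(-3\right) \left(-8\right) + 414} = \frac{1}{\left(-75\right) \left(-8\right) + 414} = \frac{1}{600 + 414} = \frac{1}{1014}$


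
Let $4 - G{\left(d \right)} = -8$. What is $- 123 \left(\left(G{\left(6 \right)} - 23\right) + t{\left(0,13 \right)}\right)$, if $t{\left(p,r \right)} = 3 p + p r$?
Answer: $1353$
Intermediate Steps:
$G{\left(d \right)} = 12$ ($G{\left(d \right)} = 4 - -8 = 4 + 8 = 12$)
$- 123 \left(\left(G{\left(6 \right)} - 23\right) + t{\left(0,13 \right)}\right) = - 123 \left(\left(12 - 23\right) + 0 \left(3 + 13\right)\right) = - 123 \left(-11 + 0 \cdot 16\right) = - 123 \left(-11 + 0\right) = \left(-123\right) \left(-11\right) = 1353$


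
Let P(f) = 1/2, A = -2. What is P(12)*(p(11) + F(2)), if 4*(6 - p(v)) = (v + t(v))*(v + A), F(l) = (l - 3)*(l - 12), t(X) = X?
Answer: -67/4 ≈ -16.750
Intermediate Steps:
F(l) = (-12 + l)*(-3 + l) (F(l) = (-3 + l)*(-12 + l) = (-12 + l)*(-3 + l))
p(v) = 6 - v*(-2 + v)/2 (p(v) = 6 - (v + v)*(v - 2)/4 = 6 - 2*v*(-2 + v)/4 = 6 - v*(-2 + v)/2)
P(f) = 1/2
P(12)*(p(11) + F(2)) = ((6 + 11 - 1/2*11**2) + (36 + 2**2 - 15*2))/2 = ((6 + 11 - 1/2*121) + (36 + 4 - 30))/2 = ((6 + 11 - 121/2) + 10)/2 = (-87/2 + 10)/2 = (1/2)*(-67/2) = -67/4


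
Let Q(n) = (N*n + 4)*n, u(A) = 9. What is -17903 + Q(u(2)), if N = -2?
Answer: -18029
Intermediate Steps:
Q(n) = n*(4 - 2*n) (Q(n) = (-2*n + 4)*n = (4 - 2*n)*n = n*(4 - 2*n))
-17903 + Q(u(2)) = -17903 + 2*9*(2 - 1*9) = -17903 + 2*9*(2 - 9) = -17903 + 2*9*(-7) = -17903 - 126 = -18029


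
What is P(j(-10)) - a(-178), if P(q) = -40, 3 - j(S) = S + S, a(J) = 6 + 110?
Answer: -156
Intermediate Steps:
a(J) = 116
j(S) = 3 - 2*S (j(S) = 3 - (S + S) = 3 - 2*S)
P(j(-10)) - a(-178) = -40 - 1*116 = -40 - 116 = -156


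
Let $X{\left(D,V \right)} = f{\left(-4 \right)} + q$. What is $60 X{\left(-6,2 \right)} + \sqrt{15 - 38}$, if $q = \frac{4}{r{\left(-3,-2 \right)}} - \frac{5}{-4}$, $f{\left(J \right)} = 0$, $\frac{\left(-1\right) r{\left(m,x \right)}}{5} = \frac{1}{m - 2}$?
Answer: $315 + i \sqrt{23} \approx 315.0 + 4.7958 i$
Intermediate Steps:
$r{\left(m,x \right)} = - \frac{5}{-2 + m}$ ($r{\left(m,x \right)} = - \frac{5}{m - 2} = - \frac{5}{-2 + m}$)
$q = \frac{21}{4}$ ($q = \frac{4}{\left(-5\right) \frac{1}{-2 - 3}} - \frac{5}{-4} = \frac{4}{\left(-5\right) \frac{1}{-5}} - - \frac{5}{4} = \frac{4}{\left(-5\right) \left(- \frac{1}{5}\right)} + \frac{5}{4} = \frac{4}{1} + \frac{5}{4} = 4 \cdot 1 + \frac{5}{4} = 4 + \frac{5}{4} = \frac{21}{4} \approx 5.25$)
$X{\left(D,V \right)} = \frac{21}{4}$ ($X{\left(D,V \right)} = 0 + \frac{21}{4} = \frac{21}{4}$)
$60 X{\left(-6,2 \right)} + \sqrt{15 - 38} = 60 \cdot \frac{21}{4} + \sqrt{15 - 38} = 315 + \sqrt{-23} = 315 + i \sqrt{23}$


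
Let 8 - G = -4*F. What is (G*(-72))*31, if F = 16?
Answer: -160704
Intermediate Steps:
G = 72 (G = 8 - (-4)*16 = 8 - 1*(-64) = 8 + 64 = 72)
(G*(-72))*31 = (72*(-72))*31 = -5184*31 = -160704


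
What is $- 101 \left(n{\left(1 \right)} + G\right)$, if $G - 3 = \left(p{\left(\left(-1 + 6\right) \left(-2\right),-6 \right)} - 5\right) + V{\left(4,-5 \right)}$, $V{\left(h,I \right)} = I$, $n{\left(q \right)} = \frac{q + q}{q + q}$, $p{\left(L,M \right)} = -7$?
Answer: $1313$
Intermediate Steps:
$n{\left(q \right)} = 1$ ($n{\left(q \right)} = \frac{2 q}{2 q} = 2 q \frac{1}{2 q} = 1$)
$G = -14$ ($G = 3 - 17 = -14$)
$- 101 \left(n{\left(1 \right)} + G\right) = - 101 \left(1 - 14\right) = \left(-101\right) \left(-13\right) = 1313$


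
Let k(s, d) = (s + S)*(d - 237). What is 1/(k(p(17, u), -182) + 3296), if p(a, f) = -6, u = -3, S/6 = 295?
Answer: -1/735820 ≈ -1.3590e-6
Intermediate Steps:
S = 1770 (S = 6*295 = 1770)
k(s, d) = (-237 + d)*(1770 + s) (k(s, d) = (s + 1770)*(d - 237) = (1770 + s)*(-237 + d) = (-237 + d)*(1770 + s))
1/(k(p(17, u), -182) + 3296) = 1/((-419490 - 237*(-6) + 1770*(-182) - 182*(-6)) + 3296) = 1/((-419490 + 1422 - 322140 + 1092) + 3296) = 1/(-739116 + 3296) = 1/(-735820) = -1/735820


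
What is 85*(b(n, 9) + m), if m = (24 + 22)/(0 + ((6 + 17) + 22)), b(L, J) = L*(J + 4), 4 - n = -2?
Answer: 60452/9 ≈ 6716.9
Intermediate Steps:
n = 6 (n = 4 - 1*(-2) = 4 + 2 = 6)
b(L, J) = L*(4 + J)
m = 46/45 (m = 46/(0 + (23 + 22)) = 46/(0 + 45) = 46/45 ≈ 1.0222)
85*(b(n, 9) + m) = 85*(6*(4 + 9) + 46/45) = 85*(6*13 + 46/45) = 85*(78 + 46/45) = 85*(3556/45) = 60452/9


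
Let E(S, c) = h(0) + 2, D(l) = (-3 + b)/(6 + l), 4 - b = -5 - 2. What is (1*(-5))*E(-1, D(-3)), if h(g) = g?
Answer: -10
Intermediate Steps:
b = 11 (b = 4 - (-5 - 2) = 4 - 1*(-7) = 4 + 7 = 11)
D(l) = 8/(6 + l) (D(l) = (-3 + 11)/(6 + l) = 8/(6 + l))
E(S, c) = 2 (E(S, c) = 0 + 2 = 2)
(1*(-5))*E(-1, D(-3)) = (1*(-5))*2 = -5*2 = -10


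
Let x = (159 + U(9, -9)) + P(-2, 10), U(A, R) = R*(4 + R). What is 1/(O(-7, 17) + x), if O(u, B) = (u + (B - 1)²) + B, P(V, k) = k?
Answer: 1/480 ≈ 0.0020833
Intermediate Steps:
O(u, B) = B + u + (-1 + B)² (O(u, B) = (u + (-1 + B)²) + B = B + u + (-1 + B)²)
x = 214 (x = (159 - 9*(4 - 9)) + 10 = (159 - 9*(-5)) + 10 = (159 + 45) + 10 = 204 + 10 = 214)
1/(O(-7, 17) + x) = 1/((17 - 7 + (-1 + 17)²) + 214) = 1/((17 - 7 + 16²) + 214) = 1/((17 - 7 + 256) + 214) = 1/(266 + 214) = 1/480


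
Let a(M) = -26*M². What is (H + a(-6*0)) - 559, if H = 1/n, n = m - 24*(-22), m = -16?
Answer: -286207/512 ≈ -559.00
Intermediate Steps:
n = 512 (n = -16 - 24*(-22) = -16 + 528 = 512)
H = 1/512 ≈ 0.0019531
(H + a(-6*0)) - 559 = (1/512 - 26*(-6*0)²) - 559 = (1/512 - 26*0²) - 559 = (1/512 - 26*0) - 559 = (1/512 + 0) - 559 = 1/512 - 559 = -286207/512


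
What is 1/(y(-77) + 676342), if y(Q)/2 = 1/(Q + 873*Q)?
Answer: 33649/22758231957 ≈ 1.4785e-6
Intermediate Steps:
y(Q) = 1/(437*Q) (y(Q) = 2/(Q + 873*Q) = 2/((874*Q)) = 2*(1/(874*Q)) = 1/(437*Q))
1/(y(-77) + 676342) = 1/((1/437)/(-77) + 676342) = 1/((1/437)*(-1/77) + 676342) = 1/(-1/33649 + 676342) = 1/(22758231957/33649) = 33649/22758231957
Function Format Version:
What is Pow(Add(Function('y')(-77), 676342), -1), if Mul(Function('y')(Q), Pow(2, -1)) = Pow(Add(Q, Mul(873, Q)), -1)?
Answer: Rational(33649, 22758231957) ≈ 1.4785e-6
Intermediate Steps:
Function('y')(Q) = Mul(Rational(1, 437), Pow(Q, -1)) (Function('y')(Q) = Mul(2, Pow(Add(Q, Mul(873, Q)), -1)) = Mul(2, Pow(Mul(874, Q), -1)) = Mul(2, Mul(Rational(1, 874), Pow(Q, -1))) = Mul(Rational(1, 437), Pow(Q, -1)))
Pow(Add(Function('y')(-77), 676342), -1) = Pow(Add(Mul(Rational(1, 437), Pow(-77, -1)), 676342), -1) = Pow(Add(Mul(Rational(1, 437), Rational(-1, 77)), 676342), -1) = Pow(Add(Rational(-1, 33649), 676342), -1) = Pow(Rational(22758231957, 33649), -1) = Rational(33649, 22758231957)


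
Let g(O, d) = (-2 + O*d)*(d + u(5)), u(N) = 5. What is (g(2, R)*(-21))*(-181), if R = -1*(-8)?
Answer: 691782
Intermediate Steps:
R = 8
g(O, d) = (-2 + O*d)*(5 + d) (g(O, d) = (-2 + O*d)*(d + 5) = (-2 + O*d)*(5 + d))
(g(2, R)*(-21))*(-181) = ((-10 - 2*8 + 2*8**2 + 5*2*8)*(-21))*(-181) = ((-10 - 16 + 2*64 + 80)*(-21))*(-181) = ((-10 - 16 + 128 + 80)*(-21))*(-181) = (182*(-21))*(-181) = -3822*(-181) = 691782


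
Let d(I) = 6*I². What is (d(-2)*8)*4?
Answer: 768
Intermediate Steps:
(d(-2)*8)*4 = ((6*(-2)²)*8)*4 = ((6*4)*8)*4 = (24*8)*4 = 192*4 = 768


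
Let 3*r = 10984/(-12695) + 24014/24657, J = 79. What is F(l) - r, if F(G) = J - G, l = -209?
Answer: 270415786118/939061845 ≈ 287.96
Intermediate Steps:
r = 34025242/939061845 (r = (10984/(-12695) + 24014/24657)/3 = (10984*(-1/12695) + 24014*(1/24657))/3 = (-10984/12695 + 24014/24657)/3 = (⅓)*(34025242/313020615) = 34025242/939061845 ≈ 0.036233)
F(G) = 79 - G
F(l) - r = (79 - 1*(-209)) - 1*34025242/939061845 = (79 + 209) - 34025242/939061845 = 288 - 34025242/939061845 = 270415786118/939061845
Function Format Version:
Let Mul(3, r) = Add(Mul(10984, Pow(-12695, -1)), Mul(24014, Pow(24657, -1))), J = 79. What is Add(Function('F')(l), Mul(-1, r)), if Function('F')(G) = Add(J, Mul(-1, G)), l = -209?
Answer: Rational(270415786118, 939061845) ≈ 287.96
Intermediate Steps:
r = Rational(34025242, 939061845) (r = Mul(Rational(1, 3), Add(Mul(10984, Pow(-12695, -1)), Mul(24014, Pow(24657, -1)))) = Mul(Rational(1, 3), Add(Mul(10984, Rational(-1, 12695)), Mul(24014, Rational(1, 24657)))) = Mul(Rational(1, 3), Add(Rational(-10984, 12695), Rational(24014, 24657))) = Mul(Rational(1, 3), Rational(34025242, 313020615)) = Rational(34025242, 939061845) ≈ 0.036233)
Function('F')(G) = Add(79, Mul(-1, G))
Add(Function('F')(l), Mul(-1, r)) = Add(Add(79, Mul(-1, -209)), Mul(-1, Rational(34025242, 939061845))) = Add(Add(79, 209), Rational(-34025242, 939061845)) = Add(288, Rational(-34025242, 939061845)) = Rational(270415786118, 939061845)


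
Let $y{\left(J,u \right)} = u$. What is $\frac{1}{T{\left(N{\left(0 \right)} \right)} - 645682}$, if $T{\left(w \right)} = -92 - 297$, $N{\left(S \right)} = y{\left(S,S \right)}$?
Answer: $- \frac{1}{646071} \approx -1.5478 \cdot 10^{-6}$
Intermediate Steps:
$N{\left(S \right)} = S$
$T{\left(w \right)} = -389$
$\frac{1}{T{\left(N{\left(0 \right)} \right)} - 645682} = \frac{1}{-389 - 645682} = \frac{1}{-646071} = - \frac{1}{646071}$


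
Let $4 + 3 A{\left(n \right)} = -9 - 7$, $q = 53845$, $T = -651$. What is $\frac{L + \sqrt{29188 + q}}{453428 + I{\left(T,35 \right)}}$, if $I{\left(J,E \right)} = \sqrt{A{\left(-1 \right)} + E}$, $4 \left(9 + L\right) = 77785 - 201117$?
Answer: $- \frac{41953879128}{616790853467} - \frac{\sqrt{21173415}}{616790853467} + \frac{30842 \sqrt{255}}{616790853467} + \frac{1360284 \sqrt{83033}}{616790853467} \approx -0.067383$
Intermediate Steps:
$A{\left(n \right)} = - \frac{20}{3}$ ($A{\left(n \right)} = - \frac{4}{3} + \frac{-9 - 7}{3} = - \frac{4}{3} + \frac{1}{3} \left(-16\right) = - \frac{4}{3} - \frac{16}{3} = - \frac{20}{3}$)
$L = -30842$ ($L = -9 + \frac{77785 - 201117}{4} = -9 + \frac{1}{4} \left(-123332\right) = -9 - 30833 = -30842$)
$I{\left(J,E \right)} = \sqrt{- \frac{20}{3} + E}$
$\frac{L + \sqrt{29188 + q}}{453428 + I{\left(T,35 \right)}} = \frac{-30842 + \sqrt{29188 + 53845}}{453428 + \frac{\sqrt{-60 + 9 \cdot 35}}{3}} = \frac{-30842 + \sqrt{83033}}{453428 + \frac{\sqrt{-60 + 315}}{3}} = \frac{-30842 + \sqrt{83033}}{453428 + \frac{\sqrt{255}}{3}}$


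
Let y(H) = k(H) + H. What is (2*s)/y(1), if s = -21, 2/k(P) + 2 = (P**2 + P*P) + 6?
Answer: -63/2 ≈ -31.500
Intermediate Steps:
k(P) = 2/(4 + 2*P**2) (k(P) = 2/(-2 + ((P**2 + P*P) + 6)) = 2/(-2 + ((P**2 + P**2) + 6)) = 2/(-2 + (2*P**2 + 6)) = 2/(-2 + (6 + 2*P**2)) = 2/(4 + 2*P**2))
y(H) = H + 1/(2 + H**2) (y(H) = 1/(2 + H**2) + H = H + 1/(2 + H**2))
(2*s)/y(1) = (2*(-21))/(1 + 1/(2 + 1**2)) = -42/(1 + 1/(2 + 1)) = -42/(1 + 1/3) = -42/4/3 = -42*3/4 = -63/2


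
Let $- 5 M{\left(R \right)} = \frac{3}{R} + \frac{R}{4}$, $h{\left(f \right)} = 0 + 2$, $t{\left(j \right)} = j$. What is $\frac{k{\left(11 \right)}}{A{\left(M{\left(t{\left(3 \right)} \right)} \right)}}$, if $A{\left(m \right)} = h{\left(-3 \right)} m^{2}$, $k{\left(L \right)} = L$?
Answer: $\frac{2200}{49} \approx 44.898$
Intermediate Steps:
$h{\left(f \right)} = 2$
$M{\left(R \right)} = - \frac{3}{5 R} - \frac{R}{20}$ ($M{\left(R \right)} = - \frac{\frac{3}{R} + \frac{R}{4}}{5} = - \frac{3}{5 R} - \frac{R}{20}$)
$A{\left(m \right)} = 2 m^{2}$
$\frac{k{\left(11 \right)}}{A{\left(M{\left(t{\left(3 \right)} \right)} \right)}} = \frac{11}{2 \left(\frac{-12 - 3^{2}}{20 \cdot 3}\right)^{2}} = \frac{11}{2 \left(\frac{1}{20} \cdot \frac{1}{3} \left(-12 - 9\right)\right)^{2}} = \frac{11}{2 \left(\frac{1}{20} \cdot \frac{1}{3} \left(-21\right)\right)^{2}} = \frac{11}{2 \left(- \frac{7}{20}\right)^{2}} = \frac{11}{2 \cdot \frac{49}{400}} = \frac{11}{\frac{49}{200}} = 11 \cdot \frac{200}{49} = \frac{2200}{49}$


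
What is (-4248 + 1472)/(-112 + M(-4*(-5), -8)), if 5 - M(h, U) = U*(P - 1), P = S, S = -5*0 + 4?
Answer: 2776/83 ≈ 33.446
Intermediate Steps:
S = 4 (S = 0 + 4 = 4)
P = 4
M(h, U) = 5 - 3*U (M(h, U) = 5 - U*(4 - 1) = 5 - U*3 = 5 - 3*U)
(-4248 + 1472)/(-112 + M(-4*(-5), -8)) = (-4248 + 1472)/(-112 + (5 - 3*(-8))) = -2776/(-112 + (5 + 24)) = -2776/(-112 + 29) = -2776/(-83) = -2776*(-1/83) = 2776/83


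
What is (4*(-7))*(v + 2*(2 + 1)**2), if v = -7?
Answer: -308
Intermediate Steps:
(4*(-7))*(v + 2*(2 + 1)**2) = (4*(-7))*(-7 + 2*(2 + 1)**2) = -28*(-7 + 2*3**2) = -28*(-7 + 2*9) = -28*(-7 + 18) = -28*11 = -308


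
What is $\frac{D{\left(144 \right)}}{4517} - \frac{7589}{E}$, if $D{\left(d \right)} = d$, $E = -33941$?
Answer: $\frac{39167017}{153311497} \approx 0.25547$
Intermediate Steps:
$\frac{D{\left(144 \right)}}{4517} - \frac{7589}{E} = \frac{144}{4517} - \frac{7589}{-33941} = 144 \cdot \frac{1}{4517} - - \frac{7589}{33941} = \frac{144}{4517} + \frac{7589}{33941} = \frac{39167017}{153311497}$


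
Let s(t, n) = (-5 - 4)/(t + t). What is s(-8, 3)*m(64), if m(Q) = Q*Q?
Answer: 2304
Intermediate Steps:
m(Q) = Q²
s(t, n) = -9/(2*t) (s(t, n) = -9*1/(2*t) = -9/(2*t))
s(-8, 3)*m(64) = -9/2/(-8)*64² = -9/2*(-⅛)*4096 = (9/16)*4096 = 2304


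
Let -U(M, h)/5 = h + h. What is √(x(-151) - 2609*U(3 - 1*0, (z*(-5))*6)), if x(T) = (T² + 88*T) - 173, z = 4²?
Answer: 2*I*√3128465 ≈ 3537.5*I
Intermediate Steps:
z = 16
x(T) = -173 + T² + 88*T
U(M, h) = -10*h (U(M, h) = -5*(h + h) = -10*h)
√(x(-151) - 2609*U(3 - 1*0, (z*(-5))*6)) = √((-173 + (-151)² + 88*(-151)) - (-26090)*(16*(-5))*6) = √((-173 + 22801 - 13288) - (-26090)*(-80*6)) = √(9340 - (-26090)*(-480)) = √(9340 - 2609*4800) = √(9340 - 12523200) = √(-12513860) = 2*I*√3128465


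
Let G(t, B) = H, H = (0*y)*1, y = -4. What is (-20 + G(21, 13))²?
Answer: 400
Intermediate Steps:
H = 0 (H = (0*(-4))*1 = 0*1 = 0)
G(t, B) = 0
(-20 + G(21, 13))² = (-20 + 0)² = (-20)² = 400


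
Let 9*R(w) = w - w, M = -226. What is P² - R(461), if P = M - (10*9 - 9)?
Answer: 94249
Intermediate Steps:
R(w) = 0 (R(w) = (w - w)/9 = (⅑)*0 = 0)
P = -307 (P = -226 - (10*9 - 9) = -226 - (90 - 9) = -226 - 1*81 = -226 - 81 = -307)
P² - R(461) = (-307)² - 1*0 = 94249 + 0 = 94249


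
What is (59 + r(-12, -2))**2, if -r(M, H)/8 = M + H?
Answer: 29241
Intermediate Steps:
r(M, H) = -8*H - 8*M (r(M, H) = -8*(M + H) = -8*(H + M) = -8*H - 8*M)
(59 + r(-12, -2))**2 = (59 + (-8*(-2) - 8*(-12)))**2 = (59 + (16 + 96))**2 = (59 + 112)**2 = 171**2 = 29241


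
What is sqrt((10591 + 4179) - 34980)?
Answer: I*sqrt(20210) ≈ 142.16*I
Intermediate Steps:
sqrt((10591 + 4179) - 34980) = sqrt(14770 - 34980) = sqrt(-20210) = I*sqrt(20210)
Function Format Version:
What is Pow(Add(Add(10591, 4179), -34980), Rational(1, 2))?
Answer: Mul(I, Pow(20210, Rational(1, 2))) ≈ Mul(142.16, I)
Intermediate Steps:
Pow(Add(Add(10591, 4179), -34980), Rational(1, 2)) = Pow(Add(14770, -34980), Rational(1, 2)) = Pow(-20210, Rational(1, 2)) = Mul(I, Pow(20210, Rational(1, 2)))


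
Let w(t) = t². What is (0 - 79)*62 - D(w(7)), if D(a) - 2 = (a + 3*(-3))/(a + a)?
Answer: -240120/49 ≈ -4900.4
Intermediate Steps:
D(a) = 2 + (-9 + a)/(2*a) (D(a) = 2 + (a + 3*(-3))/(a + a) = 2 + (a - 9)/((2*a)) = 2 + (-9 + a)*(1/(2*a)) = 2 + (-9 + a)/(2*a))
(0 - 79)*62 - D(w(7)) = (0 - 79)*62 - (-9 + 5*7²)/(2*(7²)) = -79*62 - (-9 + 5*49)/(2*49) = -4898 - (-9 + 245)/(2*49) = -4898 - 236/(2*49) = -4898 - 1*118/49 = -4898 - 118/49 = -240120/49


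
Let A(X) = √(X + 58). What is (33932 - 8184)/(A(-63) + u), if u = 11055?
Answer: 28464414/12221303 - 12874*I*√5/61106515 ≈ 2.3291 - 0.0004711*I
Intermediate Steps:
A(X) = √(58 + X)
(33932 - 8184)/(A(-63) + u) = (33932 - 8184)/(√(58 - 63) + 11055) = 25748/(√(-5) + 11055) = 25748/(I*√5 + 11055) = 25748/(11055 + I*√5)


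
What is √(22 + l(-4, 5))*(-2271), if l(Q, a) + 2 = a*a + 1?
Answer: -2271*√46 ≈ -15403.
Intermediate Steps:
l(Q, a) = -1 + a² (l(Q, a) = -2 + (a*a + 1) = -2 + (a² + 1) = -2 + (1 + a²) = -1 + a²)
√(22 + l(-4, 5))*(-2271) = √(22 + (-1 + 5²))*(-2271) = √(22 + (-1 + 25))*(-2271) = √(22 + 24)*(-2271) = √46*(-2271) = -2271*√46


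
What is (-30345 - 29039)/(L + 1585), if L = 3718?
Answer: -59384/5303 ≈ -11.198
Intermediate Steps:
(-30345 - 29039)/(L + 1585) = (-30345 - 29039)/(3718 + 1585) = -59384/5303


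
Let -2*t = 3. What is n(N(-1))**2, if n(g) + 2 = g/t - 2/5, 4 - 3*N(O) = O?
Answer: 24964/2025 ≈ 12.328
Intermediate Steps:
t = -3/2 (t = -1/2*3 = -3/2 ≈ -1.5000)
N(O) = 4/3 - O/3
n(g) = -12/5 - 2*g/3 (n(g) = -2 + (g/(-3/2) - 2/5) = -2 + (g*(-2/3) - 2*1/5) = -2 + (-2*g/3 - 2/5) = -2 + (-2/5 - 2*g/3) = -12/5 - 2*g/3)
n(N(-1))**2 = (-12/5 - 2*(4/3 - 1/3*(-1))/3)**2 = (-12/5 - 2*(4/3 + 1/3)/3)**2 = (-12/5 - 2/3*5/3)**2 = (-12/5 - 10/9)**2 = (-158/45)**2 = 24964/2025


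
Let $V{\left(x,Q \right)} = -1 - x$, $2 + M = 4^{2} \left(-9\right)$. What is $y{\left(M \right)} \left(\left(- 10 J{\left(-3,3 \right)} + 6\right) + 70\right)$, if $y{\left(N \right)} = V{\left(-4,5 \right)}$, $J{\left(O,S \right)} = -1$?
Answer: $258$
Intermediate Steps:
$M = -146$ ($M = -2 + 4^{2} \left(-9\right) = -2 + 16 \left(-9\right) = -2 - 144 = -146$)
$y{\left(N \right)} = 3$ ($y{\left(N \right)} = -1 - -4 = -1 + 4 = 3$)
$y{\left(M \right)} \left(\left(- 10 J{\left(-3,3 \right)} + 6\right) + 70\right) = 3 \left(\left(\left(-10\right) \left(-1\right) + 6\right) + 70\right) = 3 \left(\left(10 + 6\right) + 70\right) = 3 \left(16 + 70\right) = 3 \cdot 86 = 258$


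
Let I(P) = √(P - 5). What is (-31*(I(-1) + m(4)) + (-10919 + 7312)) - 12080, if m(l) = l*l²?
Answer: -17671 - 31*I*√6 ≈ -17671.0 - 75.934*I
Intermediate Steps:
I(P) = √(-5 + P)
m(l) = l³
(-31*(I(-1) + m(4)) + (-10919 + 7312)) - 12080 = (-31*(√(-5 - 1) + 4³) + (-10919 + 7312)) - 12080 = (-31*(√(-6) + 64) - 3607) - 12080 = (-31*(I*√6 + 64) - 3607) - 12080 = (-31*(64 + I*√6) - 3607) - 12080 = ((-1984 - 31*I*√6) - 3607) - 12080 = (-5591 - 31*I*√6) - 12080 = -17671 - 31*I*√6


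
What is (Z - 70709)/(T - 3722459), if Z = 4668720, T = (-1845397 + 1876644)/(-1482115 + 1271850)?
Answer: -966800782915/782702872882 ≈ -1.2352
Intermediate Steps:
T = -31247/210265 (T = 31247/(-210265) = 31247*(-1/210265) = -31247/210265 ≈ -0.14861)
(Z - 70709)/(T - 3722459) = (4668720 - 70709)/(-31247/210265 - 3722459) = 4598011/(-782702872882/210265) = 4598011*(-210265/782702872882) = -966800782915/782702872882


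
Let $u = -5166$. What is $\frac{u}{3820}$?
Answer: $- \frac{2583}{1910} \approx -1.3524$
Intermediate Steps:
$\frac{u}{3820} = - \frac{5166}{3820} = \left(-5166\right) \frac{1}{3820} = - \frac{2583}{1910}$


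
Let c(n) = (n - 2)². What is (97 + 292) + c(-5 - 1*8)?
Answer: 614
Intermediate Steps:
c(n) = (-2 + n)²
(97 + 292) + c(-5 - 1*8) = (97 + 292) + (-2 + (-5 - 1*8))² = 389 + (-2 + (-5 - 8))² = 389 + (-2 - 13)² = 389 + (-15)² = 389 + 225 = 614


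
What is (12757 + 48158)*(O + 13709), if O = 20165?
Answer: 2063434710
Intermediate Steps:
(12757 + 48158)*(O + 13709) = (12757 + 48158)*(20165 + 13709) = 60915*33874 = 2063434710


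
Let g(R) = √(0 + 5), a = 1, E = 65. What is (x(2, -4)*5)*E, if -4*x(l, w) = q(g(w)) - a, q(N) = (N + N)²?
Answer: -6175/4 ≈ -1543.8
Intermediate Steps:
g(R) = √5
q(N) = 4*N² (q(N) = (2*N)² = 4*N²)
x(l, w) = -19/4 (x(l, w) = -(4*(√5)² - 1*1)/4 = -(4*5 - 1)/4 = -(20 - 1)/4 = -¼*19 = -19/4)
(x(2, -4)*5)*E = -19/4*5*65 = -95/4*65 = -6175/4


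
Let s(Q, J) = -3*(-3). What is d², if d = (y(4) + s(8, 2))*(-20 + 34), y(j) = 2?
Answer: 23716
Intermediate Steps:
s(Q, J) = 9
d = 154 (d = (2 + 9)*(-20 + 34) = 11*14 = 154)
d² = 154² = 23716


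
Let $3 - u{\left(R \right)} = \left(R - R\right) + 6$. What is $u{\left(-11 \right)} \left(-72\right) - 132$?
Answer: $84$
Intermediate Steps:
$u{\left(R \right)} = -3$ ($u{\left(R \right)} = 3 - \left(\left(R - R\right) + 6\right) = 3 - \left(0 + 6\right) = 3 - 6 = -3$)
$u{\left(-11 \right)} \left(-72\right) - 132 = \left(-3\right) \left(-72\right) - 132 = 216 - 132 = 84$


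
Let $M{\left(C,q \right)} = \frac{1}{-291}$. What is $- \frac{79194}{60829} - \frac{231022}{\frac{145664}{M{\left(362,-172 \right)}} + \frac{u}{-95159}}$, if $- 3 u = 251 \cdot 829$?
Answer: $- \frac{954303967936623660}{736083384159583501} \approx -1.2965$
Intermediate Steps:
$M{\left(C,q \right)} = - \frac{1}{291}$
$u = - \frac{208079}{3}$ ($u = - \frac{251 \cdot 829}{3} = \left(- \frac{1}{3}\right) 208079 = - \frac{208079}{3} \approx -69360.0$)
$- \frac{79194}{60829} - \frac{231022}{\frac{145664}{M{\left(362,-172 \right)}} + \frac{u}{-95159}} = - \frac{79194}{60829} - \frac{231022}{\frac{145664}{- \frac{1}{291}} - \frac{208079}{3 \left(-95159\right)}} = \left(-79194\right) \frac{1}{60829} - \frac{231022}{145664 \left(-291\right) - - \frac{208079}{285477}} = - \frac{79194}{60829} - \frac{231022}{-42388224 + \frac{208079}{285477}} = - \frac{79194}{60829} - \frac{231022}{- \frac{12100862814769}{285477}} = - \frac{79194}{60829} - - \frac{65951467494}{12100862814769} = - \frac{79194}{60829} + \frac{65951467494}{12100862814769} = - \frac{954303967936623660}{736083384159583501}$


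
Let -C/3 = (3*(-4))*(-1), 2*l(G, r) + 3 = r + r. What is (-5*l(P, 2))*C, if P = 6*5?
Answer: 90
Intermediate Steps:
P = 30
l(G, r) = -3/2 + r (l(G, r) = -3/2 + (r + r)/2 = -3/2 + (2*r)/2 = -3/2 + r)
C = -36 (C = -3*3*(-4)*(-1) = -(-36)*(-1) = -3*12 = -36)
(-5*l(P, 2))*C = -5*(-3/2 + 2)*(-36) = -5*½*(-36) = -5/2*(-36) = 90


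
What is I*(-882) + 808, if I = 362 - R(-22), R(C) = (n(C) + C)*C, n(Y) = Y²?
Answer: -9283124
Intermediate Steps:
R(C) = C*(C + C²) (R(C) = (C² + C)*C = (C + C²)*C = C*(C + C²))
I = 10526 (I = 362 - (-22)²*(1 - 22) = 362 - 484*(-21) = 362 - 1*(-10164) = 362 + 10164 = 10526)
I*(-882) + 808 = 10526*(-882) + 808 = -9283932 + 808 = -9283124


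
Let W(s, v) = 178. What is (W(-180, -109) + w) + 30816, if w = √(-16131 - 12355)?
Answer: 30994 + I*√28486 ≈ 30994.0 + 168.78*I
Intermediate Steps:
w = I*√28486 (w = √(-28486) = I*√28486 ≈ 168.78*I)
(W(-180, -109) + w) + 30816 = (178 + I*√28486) + 30816 = 30994 + I*√28486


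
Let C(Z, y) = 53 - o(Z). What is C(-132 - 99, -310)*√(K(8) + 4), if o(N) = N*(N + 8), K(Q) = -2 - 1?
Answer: -51460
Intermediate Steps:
K(Q) = -3
o(N) = N*(8 + N)
C(Z, y) = 53 - Z*(8 + Z)
C(-132 - 99, -310)*√(K(8) + 4) = (53 - (-132 - 99)*(8 + (-132 - 99)))*√(-3 + 4) = (53 - 1*(-231)*(8 - 231))*√1 = (53 - 1*(-231)*(-223))*1 = (53 - 51513)*1 = -51460*1 = -51460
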